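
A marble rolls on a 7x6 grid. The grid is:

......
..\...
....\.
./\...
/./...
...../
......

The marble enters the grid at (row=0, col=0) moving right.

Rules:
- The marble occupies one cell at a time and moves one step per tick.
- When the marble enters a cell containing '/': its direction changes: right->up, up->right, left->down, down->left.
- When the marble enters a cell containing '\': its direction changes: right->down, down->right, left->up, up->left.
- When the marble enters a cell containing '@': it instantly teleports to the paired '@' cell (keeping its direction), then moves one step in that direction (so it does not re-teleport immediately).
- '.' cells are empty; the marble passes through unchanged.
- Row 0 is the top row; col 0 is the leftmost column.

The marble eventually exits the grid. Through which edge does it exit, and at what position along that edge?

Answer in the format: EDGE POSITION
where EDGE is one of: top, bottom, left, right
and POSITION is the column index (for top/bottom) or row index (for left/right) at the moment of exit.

Step 1: enter (0,0), '.' pass, move right to (0,1)
Step 2: enter (0,1), '.' pass, move right to (0,2)
Step 3: enter (0,2), '.' pass, move right to (0,3)
Step 4: enter (0,3), '.' pass, move right to (0,4)
Step 5: enter (0,4), '.' pass, move right to (0,5)
Step 6: enter (0,5), '.' pass, move right to (0,6)
Step 7: at (0,6) — EXIT via right edge, pos 0

Answer: right 0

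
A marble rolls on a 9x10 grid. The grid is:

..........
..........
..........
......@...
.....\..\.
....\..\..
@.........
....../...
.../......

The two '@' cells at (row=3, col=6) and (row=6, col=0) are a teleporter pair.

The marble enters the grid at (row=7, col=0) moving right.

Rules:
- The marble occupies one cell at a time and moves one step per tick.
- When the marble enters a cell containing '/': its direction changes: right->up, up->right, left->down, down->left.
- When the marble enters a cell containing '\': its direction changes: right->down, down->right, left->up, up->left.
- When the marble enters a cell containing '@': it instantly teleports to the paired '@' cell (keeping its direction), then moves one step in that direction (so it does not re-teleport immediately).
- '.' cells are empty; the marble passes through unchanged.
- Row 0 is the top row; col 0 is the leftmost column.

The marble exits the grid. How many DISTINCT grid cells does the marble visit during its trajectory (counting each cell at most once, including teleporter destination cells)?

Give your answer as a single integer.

Step 1: enter (7,0), '.' pass, move right to (7,1)
Step 2: enter (7,1), '.' pass, move right to (7,2)
Step 3: enter (7,2), '.' pass, move right to (7,3)
Step 4: enter (7,3), '.' pass, move right to (7,4)
Step 5: enter (7,4), '.' pass, move right to (7,5)
Step 6: enter (7,5), '.' pass, move right to (7,6)
Step 7: enter (7,6), '/' deflects right->up, move up to (6,6)
Step 8: enter (6,6), '.' pass, move up to (5,6)
Step 9: enter (5,6), '.' pass, move up to (4,6)
Step 10: enter (4,6), '.' pass, move up to (3,6)
Step 11: enter (3,6), '@' teleport (3,6)->(6,0), also enter (6,0), move up to (5,0)
Step 12: enter (5,0), '.' pass, move up to (4,0)
Step 13: enter (4,0), '.' pass, move up to (3,0)
Step 14: enter (3,0), '.' pass, move up to (2,0)
Step 15: enter (2,0), '.' pass, move up to (1,0)
Step 16: enter (1,0), '.' pass, move up to (0,0)
Step 17: enter (0,0), '.' pass, move up to (-1,0)
Step 18: at (-1,0) — EXIT via top edge, pos 0
Distinct cells visited: 18 (path length 18)

Answer: 18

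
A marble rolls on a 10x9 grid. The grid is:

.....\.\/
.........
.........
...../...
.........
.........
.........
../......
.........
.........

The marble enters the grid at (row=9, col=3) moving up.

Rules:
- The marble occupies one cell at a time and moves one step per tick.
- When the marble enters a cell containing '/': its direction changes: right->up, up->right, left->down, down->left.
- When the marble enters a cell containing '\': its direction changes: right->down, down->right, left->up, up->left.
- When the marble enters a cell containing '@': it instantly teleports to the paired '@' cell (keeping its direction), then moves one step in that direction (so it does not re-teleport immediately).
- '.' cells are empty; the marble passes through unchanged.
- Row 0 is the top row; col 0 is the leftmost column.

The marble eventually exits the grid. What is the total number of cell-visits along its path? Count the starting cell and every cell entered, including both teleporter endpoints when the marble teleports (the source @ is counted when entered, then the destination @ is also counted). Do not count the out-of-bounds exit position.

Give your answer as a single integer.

Step 1: enter (9,3), '.' pass, move up to (8,3)
Step 2: enter (8,3), '.' pass, move up to (7,3)
Step 3: enter (7,3), '.' pass, move up to (6,3)
Step 4: enter (6,3), '.' pass, move up to (5,3)
Step 5: enter (5,3), '.' pass, move up to (4,3)
Step 6: enter (4,3), '.' pass, move up to (3,3)
Step 7: enter (3,3), '.' pass, move up to (2,3)
Step 8: enter (2,3), '.' pass, move up to (1,3)
Step 9: enter (1,3), '.' pass, move up to (0,3)
Step 10: enter (0,3), '.' pass, move up to (-1,3)
Step 11: at (-1,3) — EXIT via top edge, pos 3
Path length (cell visits): 10

Answer: 10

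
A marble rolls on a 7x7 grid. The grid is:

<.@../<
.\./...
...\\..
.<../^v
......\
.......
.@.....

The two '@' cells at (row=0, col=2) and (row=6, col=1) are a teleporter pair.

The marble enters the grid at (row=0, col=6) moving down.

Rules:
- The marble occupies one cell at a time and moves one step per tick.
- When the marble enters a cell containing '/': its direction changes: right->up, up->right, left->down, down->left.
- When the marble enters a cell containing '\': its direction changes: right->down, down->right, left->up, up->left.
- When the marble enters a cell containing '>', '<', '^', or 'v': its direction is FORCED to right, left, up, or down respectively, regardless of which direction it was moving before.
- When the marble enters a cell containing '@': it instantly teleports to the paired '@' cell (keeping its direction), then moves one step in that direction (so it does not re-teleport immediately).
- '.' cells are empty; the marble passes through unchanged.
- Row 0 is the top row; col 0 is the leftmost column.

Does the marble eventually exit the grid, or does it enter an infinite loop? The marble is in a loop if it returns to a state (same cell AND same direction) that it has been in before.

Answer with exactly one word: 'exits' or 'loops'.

Step 1: enter (0,6), '<' forces down->left, move left to (0,5)
Step 2: enter (0,5), '/' deflects left->down, move down to (1,5)
Step 3: enter (1,5), '.' pass, move down to (2,5)
Step 4: enter (2,5), '.' pass, move down to (3,5)
Step 5: enter (3,5), '^' forces down->up, move up to (2,5)
Step 6: enter (2,5), '.' pass, move up to (1,5)
Step 7: enter (1,5), '.' pass, move up to (0,5)
Step 8: enter (0,5), '/' deflects up->right, move right to (0,6)
Step 9: enter (0,6), '<' forces right->left, move left to (0,5)
Step 10: at (0,5) dir=left — LOOP DETECTED (seen before)

Answer: loops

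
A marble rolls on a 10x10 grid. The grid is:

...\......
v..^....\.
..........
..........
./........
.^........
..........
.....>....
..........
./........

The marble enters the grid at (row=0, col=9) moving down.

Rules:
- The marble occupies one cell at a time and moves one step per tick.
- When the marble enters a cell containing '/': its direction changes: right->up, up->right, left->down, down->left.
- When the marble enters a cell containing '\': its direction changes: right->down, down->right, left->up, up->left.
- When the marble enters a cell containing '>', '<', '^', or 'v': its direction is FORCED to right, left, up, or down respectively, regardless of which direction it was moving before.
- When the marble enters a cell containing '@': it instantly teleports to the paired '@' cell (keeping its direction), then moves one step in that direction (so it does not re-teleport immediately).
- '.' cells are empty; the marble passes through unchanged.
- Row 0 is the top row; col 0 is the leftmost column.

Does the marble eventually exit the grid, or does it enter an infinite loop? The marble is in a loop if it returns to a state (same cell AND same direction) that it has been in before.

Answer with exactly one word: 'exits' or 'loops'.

Step 1: enter (0,9), '.' pass, move down to (1,9)
Step 2: enter (1,9), '.' pass, move down to (2,9)
Step 3: enter (2,9), '.' pass, move down to (3,9)
Step 4: enter (3,9), '.' pass, move down to (4,9)
Step 5: enter (4,9), '.' pass, move down to (5,9)
Step 6: enter (5,9), '.' pass, move down to (6,9)
Step 7: enter (6,9), '.' pass, move down to (7,9)
Step 8: enter (7,9), '.' pass, move down to (8,9)
Step 9: enter (8,9), '.' pass, move down to (9,9)
Step 10: enter (9,9), '.' pass, move down to (10,9)
Step 11: at (10,9) — EXIT via bottom edge, pos 9

Answer: exits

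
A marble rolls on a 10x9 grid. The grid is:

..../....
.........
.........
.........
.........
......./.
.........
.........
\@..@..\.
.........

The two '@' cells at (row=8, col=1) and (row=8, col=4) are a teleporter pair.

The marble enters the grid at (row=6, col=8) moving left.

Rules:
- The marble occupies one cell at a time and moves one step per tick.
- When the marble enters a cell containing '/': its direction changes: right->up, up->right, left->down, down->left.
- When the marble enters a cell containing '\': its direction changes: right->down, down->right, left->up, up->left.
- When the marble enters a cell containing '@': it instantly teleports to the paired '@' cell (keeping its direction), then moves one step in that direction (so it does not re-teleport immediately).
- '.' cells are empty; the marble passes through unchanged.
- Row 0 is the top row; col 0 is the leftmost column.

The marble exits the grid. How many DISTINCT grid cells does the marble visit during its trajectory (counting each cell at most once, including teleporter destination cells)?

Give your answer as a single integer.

Answer: 9

Derivation:
Step 1: enter (6,8), '.' pass, move left to (6,7)
Step 2: enter (6,7), '.' pass, move left to (6,6)
Step 3: enter (6,6), '.' pass, move left to (6,5)
Step 4: enter (6,5), '.' pass, move left to (6,4)
Step 5: enter (6,4), '.' pass, move left to (6,3)
Step 6: enter (6,3), '.' pass, move left to (6,2)
Step 7: enter (6,2), '.' pass, move left to (6,1)
Step 8: enter (6,1), '.' pass, move left to (6,0)
Step 9: enter (6,0), '.' pass, move left to (6,-1)
Step 10: at (6,-1) — EXIT via left edge, pos 6
Distinct cells visited: 9 (path length 9)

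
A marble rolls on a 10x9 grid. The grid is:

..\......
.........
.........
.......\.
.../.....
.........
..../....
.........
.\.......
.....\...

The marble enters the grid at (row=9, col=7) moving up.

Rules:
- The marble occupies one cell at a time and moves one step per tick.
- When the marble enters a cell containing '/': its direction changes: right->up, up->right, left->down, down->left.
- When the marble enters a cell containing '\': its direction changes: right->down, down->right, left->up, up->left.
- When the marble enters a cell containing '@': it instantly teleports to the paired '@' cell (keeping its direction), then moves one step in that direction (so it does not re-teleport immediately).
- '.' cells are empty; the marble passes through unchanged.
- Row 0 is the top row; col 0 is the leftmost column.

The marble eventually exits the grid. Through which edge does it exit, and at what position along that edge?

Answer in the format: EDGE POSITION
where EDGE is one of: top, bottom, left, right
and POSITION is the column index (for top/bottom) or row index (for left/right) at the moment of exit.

Answer: left 3

Derivation:
Step 1: enter (9,7), '.' pass, move up to (8,7)
Step 2: enter (8,7), '.' pass, move up to (7,7)
Step 3: enter (7,7), '.' pass, move up to (6,7)
Step 4: enter (6,7), '.' pass, move up to (5,7)
Step 5: enter (5,7), '.' pass, move up to (4,7)
Step 6: enter (4,7), '.' pass, move up to (3,7)
Step 7: enter (3,7), '\' deflects up->left, move left to (3,6)
Step 8: enter (3,6), '.' pass, move left to (3,5)
Step 9: enter (3,5), '.' pass, move left to (3,4)
Step 10: enter (3,4), '.' pass, move left to (3,3)
Step 11: enter (3,3), '.' pass, move left to (3,2)
Step 12: enter (3,2), '.' pass, move left to (3,1)
Step 13: enter (3,1), '.' pass, move left to (3,0)
Step 14: enter (3,0), '.' pass, move left to (3,-1)
Step 15: at (3,-1) — EXIT via left edge, pos 3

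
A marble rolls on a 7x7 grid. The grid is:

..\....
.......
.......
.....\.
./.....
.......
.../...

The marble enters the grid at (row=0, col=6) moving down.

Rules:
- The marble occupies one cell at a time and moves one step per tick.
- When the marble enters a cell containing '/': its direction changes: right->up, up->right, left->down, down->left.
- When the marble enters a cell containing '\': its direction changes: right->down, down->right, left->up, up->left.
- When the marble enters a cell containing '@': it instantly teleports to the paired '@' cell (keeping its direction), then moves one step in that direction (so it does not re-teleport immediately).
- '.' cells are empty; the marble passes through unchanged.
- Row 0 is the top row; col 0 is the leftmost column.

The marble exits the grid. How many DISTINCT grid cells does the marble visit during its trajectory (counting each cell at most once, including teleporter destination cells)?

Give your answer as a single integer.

Answer: 7

Derivation:
Step 1: enter (0,6), '.' pass, move down to (1,6)
Step 2: enter (1,6), '.' pass, move down to (2,6)
Step 3: enter (2,6), '.' pass, move down to (3,6)
Step 4: enter (3,6), '.' pass, move down to (4,6)
Step 5: enter (4,6), '.' pass, move down to (5,6)
Step 6: enter (5,6), '.' pass, move down to (6,6)
Step 7: enter (6,6), '.' pass, move down to (7,6)
Step 8: at (7,6) — EXIT via bottom edge, pos 6
Distinct cells visited: 7 (path length 7)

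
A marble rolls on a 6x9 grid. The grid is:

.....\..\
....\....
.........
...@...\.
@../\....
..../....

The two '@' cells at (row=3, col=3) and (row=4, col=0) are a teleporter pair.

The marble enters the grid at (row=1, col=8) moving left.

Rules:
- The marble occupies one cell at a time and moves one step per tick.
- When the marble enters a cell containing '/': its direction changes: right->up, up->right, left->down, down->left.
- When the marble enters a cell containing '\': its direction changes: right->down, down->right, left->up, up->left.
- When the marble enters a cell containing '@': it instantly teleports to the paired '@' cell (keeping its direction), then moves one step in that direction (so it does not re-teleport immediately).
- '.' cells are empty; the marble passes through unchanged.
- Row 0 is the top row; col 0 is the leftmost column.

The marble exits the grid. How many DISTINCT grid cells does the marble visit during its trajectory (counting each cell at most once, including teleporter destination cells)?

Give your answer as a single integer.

Step 1: enter (1,8), '.' pass, move left to (1,7)
Step 2: enter (1,7), '.' pass, move left to (1,6)
Step 3: enter (1,6), '.' pass, move left to (1,5)
Step 4: enter (1,5), '.' pass, move left to (1,4)
Step 5: enter (1,4), '\' deflects left->up, move up to (0,4)
Step 6: enter (0,4), '.' pass, move up to (-1,4)
Step 7: at (-1,4) — EXIT via top edge, pos 4
Distinct cells visited: 6 (path length 6)

Answer: 6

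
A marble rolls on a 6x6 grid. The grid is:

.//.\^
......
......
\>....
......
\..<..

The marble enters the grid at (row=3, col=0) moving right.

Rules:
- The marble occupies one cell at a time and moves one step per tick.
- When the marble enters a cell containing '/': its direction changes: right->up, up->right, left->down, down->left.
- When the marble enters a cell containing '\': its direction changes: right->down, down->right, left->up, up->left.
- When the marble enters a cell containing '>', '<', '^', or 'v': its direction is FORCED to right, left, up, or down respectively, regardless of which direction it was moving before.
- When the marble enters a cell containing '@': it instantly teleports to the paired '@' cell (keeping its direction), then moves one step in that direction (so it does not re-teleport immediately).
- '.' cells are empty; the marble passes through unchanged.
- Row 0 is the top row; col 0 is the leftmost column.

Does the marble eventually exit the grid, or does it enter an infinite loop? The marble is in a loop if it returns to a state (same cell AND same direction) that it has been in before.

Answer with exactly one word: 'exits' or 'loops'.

Answer: exits

Derivation:
Step 1: enter (3,0), '\' deflects right->down, move down to (4,0)
Step 2: enter (4,0), '.' pass, move down to (5,0)
Step 3: enter (5,0), '\' deflects down->right, move right to (5,1)
Step 4: enter (5,1), '.' pass, move right to (5,2)
Step 5: enter (5,2), '.' pass, move right to (5,3)
Step 6: enter (5,3), '<' forces right->left, move left to (5,2)
Step 7: enter (5,2), '.' pass, move left to (5,1)
Step 8: enter (5,1), '.' pass, move left to (5,0)
Step 9: enter (5,0), '\' deflects left->up, move up to (4,0)
Step 10: enter (4,0), '.' pass, move up to (3,0)
Step 11: enter (3,0), '\' deflects up->left, move left to (3,-1)
Step 12: at (3,-1) — EXIT via left edge, pos 3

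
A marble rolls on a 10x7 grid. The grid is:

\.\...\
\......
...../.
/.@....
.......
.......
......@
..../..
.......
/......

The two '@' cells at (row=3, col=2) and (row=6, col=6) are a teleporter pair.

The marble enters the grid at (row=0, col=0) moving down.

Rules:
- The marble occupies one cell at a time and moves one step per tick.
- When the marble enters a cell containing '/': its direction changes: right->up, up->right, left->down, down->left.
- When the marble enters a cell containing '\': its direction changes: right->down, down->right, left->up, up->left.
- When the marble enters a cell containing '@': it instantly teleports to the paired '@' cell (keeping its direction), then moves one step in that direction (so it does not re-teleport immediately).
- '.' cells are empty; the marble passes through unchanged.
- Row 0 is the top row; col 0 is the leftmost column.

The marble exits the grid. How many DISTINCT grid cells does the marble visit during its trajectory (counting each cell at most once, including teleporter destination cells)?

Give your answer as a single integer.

Step 1: enter (0,0), '\' deflects down->right, move right to (0,1)
Step 2: enter (0,1), '.' pass, move right to (0,2)
Step 3: enter (0,2), '\' deflects right->down, move down to (1,2)
Step 4: enter (1,2), '.' pass, move down to (2,2)
Step 5: enter (2,2), '.' pass, move down to (3,2)
Step 6: enter (3,2), '@' teleport (3,2)->(6,6), also enter (6,6), move down to (7,6)
Step 7: enter (7,6), '.' pass, move down to (8,6)
Step 8: enter (8,6), '.' pass, move down to (9,6)
Step 9: enter (9,6), '.' pass, move down to (10,6)
Step 10: at (10,6) — EXIT via bottom edge, pos 6
Distinct cells visited: 10 (path length 10)

Answer: 10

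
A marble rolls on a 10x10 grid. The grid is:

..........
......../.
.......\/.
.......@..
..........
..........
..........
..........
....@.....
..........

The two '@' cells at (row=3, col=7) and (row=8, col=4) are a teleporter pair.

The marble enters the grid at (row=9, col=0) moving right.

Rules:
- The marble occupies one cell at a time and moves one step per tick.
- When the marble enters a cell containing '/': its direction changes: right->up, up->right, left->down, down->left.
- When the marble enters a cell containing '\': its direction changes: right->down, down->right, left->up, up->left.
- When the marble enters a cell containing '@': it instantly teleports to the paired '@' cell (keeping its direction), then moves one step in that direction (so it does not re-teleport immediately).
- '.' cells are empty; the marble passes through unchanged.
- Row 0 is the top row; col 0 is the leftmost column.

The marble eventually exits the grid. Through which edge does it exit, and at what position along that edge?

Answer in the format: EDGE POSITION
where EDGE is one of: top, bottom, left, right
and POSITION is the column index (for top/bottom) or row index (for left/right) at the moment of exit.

Step 1: enter (9,0), '.' pass, move right to (9,1)
Step 2: enter (9,1), '.' pass, move right to (9,2)
Step 3: enter (9,2), '.' pass, move right to (9,3)
Step 4: enter (9,3), '.' pass, move right to (9,4)
Step 5: enter (9,4), '.' pass, move right to (9,5)
Step 6: enter (9,5), '.' pass, move right to (9,6)
Step 7: enter (9,6), '.' pass, move right to (9,7)
Step 8: enter (9,7), '.' pass, move right to (9,8)
Step 9: enter (9,8), '.' pass, move right to (9,9)
Step 10: enter (9,9), '.' pass, move right to (9,10)
Step 11: at (9,10) — EXIT via right edge, pos 9

Answer: right 9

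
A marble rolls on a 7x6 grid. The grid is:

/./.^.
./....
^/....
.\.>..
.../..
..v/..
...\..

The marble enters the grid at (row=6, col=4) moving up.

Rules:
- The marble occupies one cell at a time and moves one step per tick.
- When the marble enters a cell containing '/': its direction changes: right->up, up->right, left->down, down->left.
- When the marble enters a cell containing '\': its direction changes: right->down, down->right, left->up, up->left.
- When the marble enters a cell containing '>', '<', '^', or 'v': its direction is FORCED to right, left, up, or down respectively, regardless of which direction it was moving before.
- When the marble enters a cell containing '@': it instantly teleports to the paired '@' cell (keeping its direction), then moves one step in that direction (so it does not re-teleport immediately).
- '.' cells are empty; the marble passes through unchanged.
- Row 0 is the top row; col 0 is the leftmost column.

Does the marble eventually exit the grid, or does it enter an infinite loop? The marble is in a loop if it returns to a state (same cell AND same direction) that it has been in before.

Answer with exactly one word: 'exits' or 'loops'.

Answer: exits

Derivation:
Step 1: enter (6,4), '.' pass, move up to (5,4)
Step 2: enter (5,4), '.' pass, move up to (4,4)
Step 3: enter (4,4), '.' pass, move up to (3,4)
Step 4: enter (3,4), '.' pass, move up to (2,4)
Step 5: enter (2,4), '.' pass, move up to (1,4)
Step 6: enter (1,4), '.' pass, move up to (0,4)
Step 7: enter (0,4), '^' forces up->up, move up to (-1,4)
Step 8: at (-1,4) — EXIT via top edge, pos 4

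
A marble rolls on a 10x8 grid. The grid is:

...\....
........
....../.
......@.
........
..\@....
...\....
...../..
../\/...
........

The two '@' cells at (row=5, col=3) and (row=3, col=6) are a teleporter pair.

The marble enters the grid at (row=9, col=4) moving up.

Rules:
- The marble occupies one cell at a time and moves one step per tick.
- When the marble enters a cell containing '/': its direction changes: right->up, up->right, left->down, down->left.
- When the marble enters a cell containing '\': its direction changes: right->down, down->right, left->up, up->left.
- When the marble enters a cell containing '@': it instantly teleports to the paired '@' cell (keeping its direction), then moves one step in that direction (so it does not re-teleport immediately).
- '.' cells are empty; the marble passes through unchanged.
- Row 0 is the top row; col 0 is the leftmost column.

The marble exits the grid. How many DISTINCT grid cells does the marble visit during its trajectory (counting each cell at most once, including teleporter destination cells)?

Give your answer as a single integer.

Step 1: enter (9,4), '.' pass, move up to (8,4)
Step 2: enter (8,4), '/' deflects up->right, move right to (8,5)
Step 3: enter (8,5), '.' pass, move right to (8,6)
Step 4: enter (8,6), '.' pass, move right to (8,7)
Step 5: enter (8,7), '.' pass, move right to (8,8)
Step 6: at (8,8) — EXIT via right edge, pos 8
Distinct cells visited: 5 (path length 5)

Answer: 5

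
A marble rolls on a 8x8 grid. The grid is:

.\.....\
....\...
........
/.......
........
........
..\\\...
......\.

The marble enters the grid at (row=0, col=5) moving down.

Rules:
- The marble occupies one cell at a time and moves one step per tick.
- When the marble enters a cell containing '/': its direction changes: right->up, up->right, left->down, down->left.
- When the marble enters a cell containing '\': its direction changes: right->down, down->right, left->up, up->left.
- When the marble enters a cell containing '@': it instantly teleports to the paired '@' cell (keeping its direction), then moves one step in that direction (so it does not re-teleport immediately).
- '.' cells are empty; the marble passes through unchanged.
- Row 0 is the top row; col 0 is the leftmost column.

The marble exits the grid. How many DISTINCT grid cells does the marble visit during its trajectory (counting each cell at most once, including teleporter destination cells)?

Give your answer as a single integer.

Step 1: enter (0,5), '.' pass, move down to (1,5)
Step 2: enter (1,5), '.' pass, move down to (2,5)
Step 3: enter (2,5), '.' pass, move down to (3,5)
Step 4: enter (3,5), '.' pass, move down to (4,5)
Step 5: enter (4,5), '.' pass, move down to (5,5)
Step 6: enter (5,5), '.' pass, move down to (6,5)
Step 7: enter (6,5), '.' pass, move down to (7,5)
Step 8: enter (7,5), '.' pass, move down to (8,5)
Step 9: at (8,5) — EXIT via bottom edge, pos 5
Distinct cells visited: 8 (path length 8)

Answer: 8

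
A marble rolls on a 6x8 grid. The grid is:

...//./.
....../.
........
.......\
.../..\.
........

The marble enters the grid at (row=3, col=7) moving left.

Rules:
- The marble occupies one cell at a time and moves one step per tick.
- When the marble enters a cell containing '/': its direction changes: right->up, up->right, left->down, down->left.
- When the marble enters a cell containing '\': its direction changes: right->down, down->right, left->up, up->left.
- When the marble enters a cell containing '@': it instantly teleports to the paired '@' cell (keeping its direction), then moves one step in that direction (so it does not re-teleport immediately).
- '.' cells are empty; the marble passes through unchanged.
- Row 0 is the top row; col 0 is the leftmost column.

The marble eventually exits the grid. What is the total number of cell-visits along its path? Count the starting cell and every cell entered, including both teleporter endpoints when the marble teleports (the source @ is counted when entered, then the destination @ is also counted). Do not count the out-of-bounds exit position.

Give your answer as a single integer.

Answer: 4

Derivation:
Step 1: enter (3,7), '\' deflects left->up, move up to (2,7)
Step 2: enter (2,7), '.' pass, move up to (1,7)
Step 3: enter (1,7), '.' pass, move up to (0,7)
Step 4: enter (0,7), '.' pass, move up to (-1,7)
Step 5: at (-1,7) — EXIT via top edge, pos 7
Path length (cell visits): 4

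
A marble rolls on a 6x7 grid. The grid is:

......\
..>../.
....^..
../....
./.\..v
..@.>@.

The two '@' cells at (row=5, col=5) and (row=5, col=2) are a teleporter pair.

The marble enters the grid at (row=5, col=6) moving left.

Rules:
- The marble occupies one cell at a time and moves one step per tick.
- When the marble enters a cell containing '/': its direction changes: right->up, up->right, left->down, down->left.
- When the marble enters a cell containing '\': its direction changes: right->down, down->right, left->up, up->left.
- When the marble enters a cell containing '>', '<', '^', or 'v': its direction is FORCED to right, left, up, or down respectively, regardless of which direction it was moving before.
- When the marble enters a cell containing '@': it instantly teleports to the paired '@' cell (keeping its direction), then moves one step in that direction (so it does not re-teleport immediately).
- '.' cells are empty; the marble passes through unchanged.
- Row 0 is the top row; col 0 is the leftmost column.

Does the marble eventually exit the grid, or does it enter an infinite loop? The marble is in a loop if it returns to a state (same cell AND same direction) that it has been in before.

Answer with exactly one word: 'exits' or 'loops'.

Step 1: enter (5,6), '.' pass, move left to (5,5)
Step 2: enter (5,5), '@' teleport (5,5)->(5,2), also enter (5,2), move left to (5,1)
Step 3: enter (5,1), '.' pass, move left to (5,0)
Step 4: enter (5,0), '.' pass, move left to (5,-1)
Step 5: at (5,-1) — EXIT via left edge, pos 5

Answer: exits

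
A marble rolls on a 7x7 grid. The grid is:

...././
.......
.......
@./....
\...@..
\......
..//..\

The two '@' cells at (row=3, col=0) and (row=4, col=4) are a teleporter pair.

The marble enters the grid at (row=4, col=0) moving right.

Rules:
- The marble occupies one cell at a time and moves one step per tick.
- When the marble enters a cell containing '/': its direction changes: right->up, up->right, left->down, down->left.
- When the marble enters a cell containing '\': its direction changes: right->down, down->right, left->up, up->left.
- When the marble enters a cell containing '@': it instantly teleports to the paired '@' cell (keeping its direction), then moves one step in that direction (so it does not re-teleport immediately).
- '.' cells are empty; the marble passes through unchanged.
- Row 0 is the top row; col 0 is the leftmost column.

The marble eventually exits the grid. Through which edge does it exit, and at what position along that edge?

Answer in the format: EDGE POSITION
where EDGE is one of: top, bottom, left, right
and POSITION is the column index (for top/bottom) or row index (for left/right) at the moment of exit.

Answer: right 5

Derivation:
Step 1: enter (4,0), '\' deflects right->down, move down to (5,0)
Step 2: enter (5,0), '\' deflects down->right, move right to (5,1)
Step 3: enter (5,1), '.' pass, move right to (5,2)
Step 4: enter (5,2), '.' pass, move right to (5,3)
Step 5: enter (5,3), '.' pass, move right to (5,4)
Step 6: enter (5,4), '.' pass, move right to (5,5)
Step 7: enter (5,5), '.' pass, move right to (5,6)
Step 8: enter (5,6), '.' pass, move right to (5,7)
Step 9: at (5,7) — EXIT via right edge, pos 5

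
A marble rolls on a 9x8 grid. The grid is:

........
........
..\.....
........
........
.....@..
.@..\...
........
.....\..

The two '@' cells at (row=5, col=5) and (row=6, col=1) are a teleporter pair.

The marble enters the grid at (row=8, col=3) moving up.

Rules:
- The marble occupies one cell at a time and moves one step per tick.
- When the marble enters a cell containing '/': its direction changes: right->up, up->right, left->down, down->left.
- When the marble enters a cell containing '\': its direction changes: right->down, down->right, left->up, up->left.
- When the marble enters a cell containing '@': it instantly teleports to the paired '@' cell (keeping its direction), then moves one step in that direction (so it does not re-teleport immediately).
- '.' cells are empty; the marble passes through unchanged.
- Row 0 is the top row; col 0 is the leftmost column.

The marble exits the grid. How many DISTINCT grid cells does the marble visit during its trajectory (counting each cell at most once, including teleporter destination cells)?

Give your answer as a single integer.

Step 1: enter (8,3), '.' pass, move up to (7,3)
Step 2: enter (7,3), '.' pass, move up to (6,3)
Step 3: enter (6,3), '.' pass, move up to (5,3)
Step 4: enter (5,3), '.' pass, move up to (4,3)
Step 5: enter (4,3), '.' pass, move up to (3,3)
Step 6: enter (3,3), '.' pass, move up to (2,3)
Step 7: enter (2,3), '.' pass, move up to (1,3)
Step 8: enter (1,3), '.' pass, move up to (0,3)
Step 9: enter (0,3), '.' pass, move up to (-1,3)
Step 10: at (-1,3) — EXIT via top edge, pos 3
Distinct cells visited: 9 (path length 9)

Answer: 9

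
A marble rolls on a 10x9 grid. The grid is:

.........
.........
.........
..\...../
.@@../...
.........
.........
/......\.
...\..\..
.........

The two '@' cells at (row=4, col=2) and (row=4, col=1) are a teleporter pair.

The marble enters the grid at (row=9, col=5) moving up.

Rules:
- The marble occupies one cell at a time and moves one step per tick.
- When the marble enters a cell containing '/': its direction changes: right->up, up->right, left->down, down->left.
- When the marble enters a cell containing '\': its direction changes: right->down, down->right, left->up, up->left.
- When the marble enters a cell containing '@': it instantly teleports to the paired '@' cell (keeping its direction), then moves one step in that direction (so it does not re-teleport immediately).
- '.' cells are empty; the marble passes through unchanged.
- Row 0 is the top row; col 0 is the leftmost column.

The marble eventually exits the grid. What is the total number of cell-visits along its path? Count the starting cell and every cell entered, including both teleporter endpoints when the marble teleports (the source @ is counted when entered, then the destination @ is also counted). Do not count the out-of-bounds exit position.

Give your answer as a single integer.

Answer: 9

Derivation:
Step 1: enter (9,5), '.' pass, move up to (8,5)
Step 2: enter (8,5), '.' pass, move up to (7,5)
Step 3: enter (7,5), '.' pass, move up to (6,5)
Step 4: enter (6,5), '.' pass, move up to (5,5)
Step 5: enter (5,5), '.' pass, move up to (4,5)
Step 6: enter (4,5), '/' deflects up->right, move right to (4,6)
Step 7: enter (4,6), '.' pass, move right to (4,7)
Step 8: enter (4,7), '.' pass, move right to (4,8)
Step 9: enter (4,8), '.' pass, move right to (4,9)
Step 10: at (4,9) — EXIT via right edge, pos 4
Path length (cell visits): 9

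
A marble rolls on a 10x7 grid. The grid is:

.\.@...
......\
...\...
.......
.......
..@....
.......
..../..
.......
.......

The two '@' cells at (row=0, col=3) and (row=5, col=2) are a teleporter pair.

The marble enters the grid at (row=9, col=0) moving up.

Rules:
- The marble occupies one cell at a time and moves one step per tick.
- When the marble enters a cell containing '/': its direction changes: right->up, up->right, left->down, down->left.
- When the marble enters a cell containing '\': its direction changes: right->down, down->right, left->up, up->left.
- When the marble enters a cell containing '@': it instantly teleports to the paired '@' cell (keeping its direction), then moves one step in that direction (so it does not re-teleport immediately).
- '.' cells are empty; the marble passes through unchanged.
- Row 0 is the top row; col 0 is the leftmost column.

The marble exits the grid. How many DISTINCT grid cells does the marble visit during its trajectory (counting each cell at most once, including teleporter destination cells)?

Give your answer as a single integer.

Step 1: enter (9,0), '.' pass, move up to (8,0)
Step 2: enter (8,0), '.' pass, move up to (7,0)
Step 3: enter (7,0), '.' pass, move up to (6,0)
Step 4: enter (6,0), '.' pass, move up to (5,0)
Step 5: enter (5,0), '.' pass, move up to (4,0)
Step 6: enter (4,0), '.' pass, move up to (3,0)
Step 7: enter (3,0), '.' pass, move up to (2,0)
Step 8: enter (2,0), '.' pass, move up to (1,0)
Step 9: enter (1,0), '.' pass, move up to (0,0)
Step 10: enter (0,0), '.' pass, move up to (-1,0)
Step 11: at (-1,0) — EXIT via top edge, pos 0
Distinct cells visited: 10 (path length 10)

Answer: 10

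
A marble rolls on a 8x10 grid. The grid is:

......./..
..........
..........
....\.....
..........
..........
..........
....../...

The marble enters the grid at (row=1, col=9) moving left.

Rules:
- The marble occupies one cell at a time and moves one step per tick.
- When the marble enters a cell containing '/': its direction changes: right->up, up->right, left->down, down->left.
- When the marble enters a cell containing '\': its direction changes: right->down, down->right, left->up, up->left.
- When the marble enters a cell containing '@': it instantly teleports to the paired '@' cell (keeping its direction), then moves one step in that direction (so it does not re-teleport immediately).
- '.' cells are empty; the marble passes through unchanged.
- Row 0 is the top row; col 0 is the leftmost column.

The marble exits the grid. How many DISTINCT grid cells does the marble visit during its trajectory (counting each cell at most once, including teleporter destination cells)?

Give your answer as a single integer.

Step 1: enter (1,9), '.' pass, move left to (1,8)
Step 2: enter (1,8), '.' pass, move left to (1,7)
Step 3: enter (1,7), '.' pass, move left to (1,6)
Step 4: enter (1,6), '.' pass, move left to (1,5)
Step 5: enter (1,5), '.' pass, move left to (1,4)
Step 6: enter (1,4), '.' pass, move left to (1,3)
Step 7: enter (1,3), '.' pass, move left to (1,2)
Step 8: enter (1,2), '.' pass, move left to (1,1)
Step 9: enter (1,1), '.' pass, move left to (1,0)
Step 10: enter (1,0), '.' pass, move left to (1,-1)
Step 11: at (1,-1) — EXIT via left edge, pos 1
Distinct cells visited: 10 (path length 10)

Answer: 10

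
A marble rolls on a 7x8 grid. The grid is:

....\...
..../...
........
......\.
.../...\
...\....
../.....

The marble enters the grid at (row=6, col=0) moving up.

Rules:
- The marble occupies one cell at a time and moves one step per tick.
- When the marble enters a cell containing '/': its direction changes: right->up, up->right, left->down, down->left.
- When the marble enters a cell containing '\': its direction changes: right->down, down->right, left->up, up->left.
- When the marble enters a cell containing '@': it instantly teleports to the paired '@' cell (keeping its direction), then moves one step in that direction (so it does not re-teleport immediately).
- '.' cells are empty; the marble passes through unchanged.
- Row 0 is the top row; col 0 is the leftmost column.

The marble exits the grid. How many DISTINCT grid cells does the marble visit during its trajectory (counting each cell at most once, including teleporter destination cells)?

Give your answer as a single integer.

Step 1: enter (6,0), '.' pass, move up to (5,0)
Step 2: enter (5,0), '.' pass, move up to (4,0)
Step 3: enter (4,0), '.' pass, move up to (3,0)
Step 4: enter (3,0), '.' pass, move up to (2,0)
Step 5: enter (2,0), '.' pass, move up to (1,0)
Step 6: enter (1,0), '.' pass, move up to (0,0)
Step 7: enter (0,0), '.' pass, move up to (-1,0)
Step 8: at (-1,0) — EXIT via top edge, pos 0
Distinct cells visited: 7 (path length 7)

Answer: 7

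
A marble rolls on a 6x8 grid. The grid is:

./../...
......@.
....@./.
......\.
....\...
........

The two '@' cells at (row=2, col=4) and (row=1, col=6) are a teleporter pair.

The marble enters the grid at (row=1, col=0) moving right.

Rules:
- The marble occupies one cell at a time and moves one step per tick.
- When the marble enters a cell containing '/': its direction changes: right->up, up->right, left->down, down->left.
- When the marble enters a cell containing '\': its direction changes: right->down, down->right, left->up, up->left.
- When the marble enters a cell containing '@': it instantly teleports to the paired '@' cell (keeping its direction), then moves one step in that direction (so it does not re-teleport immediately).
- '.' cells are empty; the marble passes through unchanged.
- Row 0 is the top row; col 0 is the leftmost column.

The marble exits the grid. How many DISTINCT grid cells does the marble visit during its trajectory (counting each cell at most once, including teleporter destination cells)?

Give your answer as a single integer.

Answer: 14

Derivation:
Step 1: enter (1,0), '.' pass, move right to (1,1)
Step 2: enter (1,1), '.' pass, move right to (1,2)
Step 3: enter (1,2), '.' pass, move right to (1,3)
Step 4: enter (1,3), '.' pass, move right to (1,4)
Step 5: enter (1,4), '.' pass, move right to (1,5)
Step 6: enter (1,5), '.' pass, move right to (1,6)
Step 7: enter (1,6), '@' teleport (1,6)->(2,4), also enter (2,4), move right to (2,5)
Step 8: enter (2,5), '.' pass, move right to (2,6)
Step 9: enter (2,6), '/' deflects right->up, move up to (1,6)
Step 10: enter (1,6), '@' teleport (1,6)->(2,4), also enter (2,4), move up to (1,4)
Step 11: enter (1,4), '.' pass, move up to (0,4)
Step 12: enter (0,4), '/' deflects up->right, move right to (0,5)
Step 13: enter (0,5), '.' pass, move right to (0,6)
Step 14: enter (0,6), '.' pass, move right to (0,7)
Step 15: enter (0,7), '.' pass, move right to (0,8)
Step 16: at (0,8) — EXIT via right edge, pos 0
Distinct cells visited: 14 (path length 17)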